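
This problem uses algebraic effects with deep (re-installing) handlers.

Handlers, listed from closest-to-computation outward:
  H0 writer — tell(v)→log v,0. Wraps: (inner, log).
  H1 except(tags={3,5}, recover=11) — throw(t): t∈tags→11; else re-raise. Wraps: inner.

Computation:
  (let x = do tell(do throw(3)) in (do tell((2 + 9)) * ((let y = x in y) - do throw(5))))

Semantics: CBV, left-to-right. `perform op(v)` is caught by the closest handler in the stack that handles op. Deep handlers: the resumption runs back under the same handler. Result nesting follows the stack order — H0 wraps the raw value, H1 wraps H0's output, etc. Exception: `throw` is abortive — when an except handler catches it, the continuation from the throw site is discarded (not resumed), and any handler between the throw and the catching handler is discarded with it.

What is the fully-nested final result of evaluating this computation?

Answer: 11

Step-by-step:
throw(3) @ H1 caught ⇒ 11
= 11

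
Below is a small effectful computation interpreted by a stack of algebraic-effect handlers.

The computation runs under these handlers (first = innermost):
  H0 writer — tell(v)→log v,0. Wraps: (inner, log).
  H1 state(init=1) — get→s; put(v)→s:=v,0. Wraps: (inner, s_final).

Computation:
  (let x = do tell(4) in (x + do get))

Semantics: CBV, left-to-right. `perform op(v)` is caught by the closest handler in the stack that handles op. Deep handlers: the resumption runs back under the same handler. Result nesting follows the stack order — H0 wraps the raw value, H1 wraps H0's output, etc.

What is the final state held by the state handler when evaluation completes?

Step-by-step:
tell(4) @ H0 ⇒ log+=4
get @ H1 ⇒ 1
H0 returns (1, (4))
H1 returns ((1, (4)), 1)
= ((1, (4)), 1)

Answer: 1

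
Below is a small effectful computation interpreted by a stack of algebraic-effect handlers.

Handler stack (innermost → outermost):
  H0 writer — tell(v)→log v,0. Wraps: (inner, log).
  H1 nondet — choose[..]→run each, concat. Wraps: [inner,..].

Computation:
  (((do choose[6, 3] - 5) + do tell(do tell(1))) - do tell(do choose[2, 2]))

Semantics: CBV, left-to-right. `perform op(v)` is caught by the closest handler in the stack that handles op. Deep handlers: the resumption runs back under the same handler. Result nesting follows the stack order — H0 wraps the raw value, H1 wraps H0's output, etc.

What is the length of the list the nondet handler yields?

Step-by-step:
choose[6, 3] @ H1
  branch[0] choose=6:
    tell(1) @ H0 ⇒ log+=1
    tell(0) @ H0 ⇒ log+=0
    choose[2, 2] @ H1
      branch[0] choose=2:
        tell(2) @ H0 ⇒ log+=2
        H0 returns (1, (1, 0, 2))
        H1 returns [(1, (1, 0, 2))]
      branch[1] choose=2:
        tell(2) @ H0 ⇒ log+=2
        H0 returns (1, (1, 0, 2))
        H1 returns [(1, (1, 0, 2))]
  branch[1] choose=3:
    tell(1) @ H0 ⇒ log+=1
    tell(0) @ H0 ⇒ log+=0
    choose[2, 2] @ H1
      branch[0] choose=2:
        tell(2) @ H0 ⇒ log+=2
        H0 returns (-2, (1, 0, 2))
        H1 returns [(-2, (1, 0, 2))]
      branch[1] choose=2:
        tell(2) @ H0 ⇒ log+=2
        H0 returns (-2, (1, 0, 2))
        H1 returns [(-2, (1, 0, 2))]
= [(1, (1, 0, 2)), (1, (1, 0, 2)), (-2, (1, 0, 2)), (-2, (1, 0, 2))]

Answer: 4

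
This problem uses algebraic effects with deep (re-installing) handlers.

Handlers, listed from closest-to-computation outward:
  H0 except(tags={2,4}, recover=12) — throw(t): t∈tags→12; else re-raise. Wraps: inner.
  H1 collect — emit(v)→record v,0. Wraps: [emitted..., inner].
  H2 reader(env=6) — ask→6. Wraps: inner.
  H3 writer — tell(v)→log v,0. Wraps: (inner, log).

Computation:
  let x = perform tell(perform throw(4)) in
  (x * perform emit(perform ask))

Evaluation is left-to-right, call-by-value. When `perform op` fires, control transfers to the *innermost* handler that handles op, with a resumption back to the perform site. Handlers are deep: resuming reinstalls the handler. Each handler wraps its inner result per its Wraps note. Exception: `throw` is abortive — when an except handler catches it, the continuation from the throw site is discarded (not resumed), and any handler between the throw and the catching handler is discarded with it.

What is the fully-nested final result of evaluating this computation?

Answer: ([12], ())

Step-by-step:
throw(4) @ H0 caught ⇒ 12
H1 returns [12]
H2 returns [12]
H3 returns ([12], ())
= ([12], ())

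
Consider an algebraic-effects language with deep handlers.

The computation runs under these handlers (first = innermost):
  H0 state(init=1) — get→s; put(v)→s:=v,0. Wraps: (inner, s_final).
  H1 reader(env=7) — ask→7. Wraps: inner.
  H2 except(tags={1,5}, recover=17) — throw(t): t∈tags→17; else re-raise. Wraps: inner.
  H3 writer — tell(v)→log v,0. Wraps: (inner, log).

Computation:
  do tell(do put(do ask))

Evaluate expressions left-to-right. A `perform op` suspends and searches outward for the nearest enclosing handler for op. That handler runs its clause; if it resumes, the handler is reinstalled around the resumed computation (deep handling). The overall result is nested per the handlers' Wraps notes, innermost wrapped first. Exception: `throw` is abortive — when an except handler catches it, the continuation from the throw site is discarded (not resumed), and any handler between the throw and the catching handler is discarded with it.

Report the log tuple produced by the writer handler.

Working:
ask @ H1 ⇒ 7
put(7) @ H0 ⇒ s:=7
tell(0) @ H3 ⇒ log+=0
H0 returns (0, 7)
H1 returns (0, 7)
H2 returns (0, 7)
H3 returns ((0, 7), (0))
= ((0, 7), (0))

Answer: (0)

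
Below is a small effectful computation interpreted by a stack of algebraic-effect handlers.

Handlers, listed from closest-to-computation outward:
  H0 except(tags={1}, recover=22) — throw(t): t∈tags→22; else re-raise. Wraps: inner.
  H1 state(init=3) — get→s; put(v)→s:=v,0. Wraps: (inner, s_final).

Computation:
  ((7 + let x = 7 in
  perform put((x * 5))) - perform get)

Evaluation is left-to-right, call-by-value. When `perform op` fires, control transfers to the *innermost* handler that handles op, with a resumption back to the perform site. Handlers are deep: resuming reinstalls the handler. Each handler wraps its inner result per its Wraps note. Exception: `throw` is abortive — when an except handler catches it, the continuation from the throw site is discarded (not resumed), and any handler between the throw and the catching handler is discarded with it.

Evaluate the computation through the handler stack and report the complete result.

Answer: (-28, 35)

Evaluation trace:
put(35) @ H1 ⇒ s:=35
get @ H1 ⇒ 35
H0 returns -28
H1 returns (-28, 35)
= (-28, 35)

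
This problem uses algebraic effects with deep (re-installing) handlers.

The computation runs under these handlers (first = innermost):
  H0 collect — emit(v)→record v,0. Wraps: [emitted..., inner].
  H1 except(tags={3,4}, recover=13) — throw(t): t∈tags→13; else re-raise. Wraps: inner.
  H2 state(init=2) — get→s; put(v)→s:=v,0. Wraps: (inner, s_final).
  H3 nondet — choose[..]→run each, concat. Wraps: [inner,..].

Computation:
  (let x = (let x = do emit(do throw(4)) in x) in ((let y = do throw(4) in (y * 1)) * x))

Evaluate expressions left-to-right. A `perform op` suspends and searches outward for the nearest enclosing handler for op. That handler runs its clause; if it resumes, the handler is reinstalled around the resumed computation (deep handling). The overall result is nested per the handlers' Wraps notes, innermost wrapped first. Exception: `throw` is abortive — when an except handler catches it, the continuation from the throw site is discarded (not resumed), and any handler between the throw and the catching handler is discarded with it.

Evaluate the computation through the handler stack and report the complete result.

Answer: [(13, 2)]

Evaluation trace:
throw(4) @ H1 caught ⇒ 13
H2 returns (13, 2)
H3 returns [(13, 2)]
= [(13, 2)]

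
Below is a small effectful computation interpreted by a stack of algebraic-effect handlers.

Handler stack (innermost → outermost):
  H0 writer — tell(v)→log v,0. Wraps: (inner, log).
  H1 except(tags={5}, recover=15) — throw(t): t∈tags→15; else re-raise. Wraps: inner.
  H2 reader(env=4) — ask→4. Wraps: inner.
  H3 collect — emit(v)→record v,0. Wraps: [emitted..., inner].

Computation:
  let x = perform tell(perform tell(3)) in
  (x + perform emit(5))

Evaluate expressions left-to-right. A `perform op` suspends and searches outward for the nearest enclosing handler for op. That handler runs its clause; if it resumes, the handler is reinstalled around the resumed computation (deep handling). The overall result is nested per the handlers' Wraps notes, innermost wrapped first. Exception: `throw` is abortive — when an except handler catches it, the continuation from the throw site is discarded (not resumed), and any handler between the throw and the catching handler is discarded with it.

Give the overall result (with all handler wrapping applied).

Step-by-step:
tell(3) @ H0 ⇒ log+=3
tell(0) @ H0 ⇒ log+=0
emit(5) @ H3 ⇒ out+=5
H0 returns (0, (3, 0))
H1 returns (0, (3, 0))
H2 returns (0, (3, 0))
H3 returns [5, (0, (3, 0))]
= [5, (0, (3, 0))]

Answer: [5, (0, (3, 0))]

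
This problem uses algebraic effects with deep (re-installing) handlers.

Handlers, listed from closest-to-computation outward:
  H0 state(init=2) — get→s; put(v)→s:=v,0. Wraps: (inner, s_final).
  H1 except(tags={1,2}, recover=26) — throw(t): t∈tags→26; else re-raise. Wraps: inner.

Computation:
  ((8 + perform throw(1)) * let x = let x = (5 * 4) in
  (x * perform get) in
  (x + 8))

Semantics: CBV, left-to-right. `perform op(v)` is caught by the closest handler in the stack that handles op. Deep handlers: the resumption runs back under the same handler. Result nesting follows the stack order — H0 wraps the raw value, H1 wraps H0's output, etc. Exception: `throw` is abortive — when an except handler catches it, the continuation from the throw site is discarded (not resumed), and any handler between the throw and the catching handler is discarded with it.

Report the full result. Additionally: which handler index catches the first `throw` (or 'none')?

Evaluation trace:
throw(1) @ H1 caught ⇒ 26
= 26

Answer: 26 ; first throw caught by: H1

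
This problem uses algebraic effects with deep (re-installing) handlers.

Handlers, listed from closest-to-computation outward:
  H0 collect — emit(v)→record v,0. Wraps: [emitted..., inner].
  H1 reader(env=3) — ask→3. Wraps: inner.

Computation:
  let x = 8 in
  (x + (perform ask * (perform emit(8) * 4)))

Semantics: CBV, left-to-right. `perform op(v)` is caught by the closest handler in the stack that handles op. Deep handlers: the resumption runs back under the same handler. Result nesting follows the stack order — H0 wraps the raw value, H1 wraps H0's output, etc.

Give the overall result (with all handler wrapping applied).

Answer: [8, 8]

Step-by-step:
ask @ H1 ⇒ 3
emit(8) @ H0 ⇒ out+=8
H0 returns [8, 8]
H1 returns [8, 8]
= [8, 8]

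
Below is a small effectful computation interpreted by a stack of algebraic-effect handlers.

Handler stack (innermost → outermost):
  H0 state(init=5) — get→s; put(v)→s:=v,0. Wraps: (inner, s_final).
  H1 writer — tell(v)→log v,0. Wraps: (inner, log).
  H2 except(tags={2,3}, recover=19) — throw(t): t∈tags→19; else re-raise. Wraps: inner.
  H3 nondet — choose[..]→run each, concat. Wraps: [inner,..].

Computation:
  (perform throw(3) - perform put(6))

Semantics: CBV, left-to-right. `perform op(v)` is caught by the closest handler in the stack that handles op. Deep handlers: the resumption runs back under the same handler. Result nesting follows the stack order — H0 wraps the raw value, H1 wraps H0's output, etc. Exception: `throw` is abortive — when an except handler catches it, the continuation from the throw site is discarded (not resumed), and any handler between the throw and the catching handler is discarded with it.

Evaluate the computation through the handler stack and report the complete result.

Evaluation trace:
throw(3) @ H2 caught ⇒ 19
H3 returns [19]
= [19]

Answer: [19]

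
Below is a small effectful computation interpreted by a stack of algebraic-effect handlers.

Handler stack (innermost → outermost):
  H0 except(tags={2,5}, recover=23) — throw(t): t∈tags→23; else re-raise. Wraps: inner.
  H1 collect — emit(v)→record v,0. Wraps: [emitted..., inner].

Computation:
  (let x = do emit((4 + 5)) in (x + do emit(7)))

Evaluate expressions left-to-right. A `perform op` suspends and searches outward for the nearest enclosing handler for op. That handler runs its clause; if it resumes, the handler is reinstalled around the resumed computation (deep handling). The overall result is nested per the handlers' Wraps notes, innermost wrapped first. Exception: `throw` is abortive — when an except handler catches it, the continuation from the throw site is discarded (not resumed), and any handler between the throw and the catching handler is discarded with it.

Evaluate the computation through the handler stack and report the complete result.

Step-by-step:
emit(9) @ H1 ⇒ out+=9
emit(7) @ H1 ⇒ out+=7
H0 returns 0
H1 returns [9, 7, 0]
= [9, 7, 0]

Answer: [9, 7, 0]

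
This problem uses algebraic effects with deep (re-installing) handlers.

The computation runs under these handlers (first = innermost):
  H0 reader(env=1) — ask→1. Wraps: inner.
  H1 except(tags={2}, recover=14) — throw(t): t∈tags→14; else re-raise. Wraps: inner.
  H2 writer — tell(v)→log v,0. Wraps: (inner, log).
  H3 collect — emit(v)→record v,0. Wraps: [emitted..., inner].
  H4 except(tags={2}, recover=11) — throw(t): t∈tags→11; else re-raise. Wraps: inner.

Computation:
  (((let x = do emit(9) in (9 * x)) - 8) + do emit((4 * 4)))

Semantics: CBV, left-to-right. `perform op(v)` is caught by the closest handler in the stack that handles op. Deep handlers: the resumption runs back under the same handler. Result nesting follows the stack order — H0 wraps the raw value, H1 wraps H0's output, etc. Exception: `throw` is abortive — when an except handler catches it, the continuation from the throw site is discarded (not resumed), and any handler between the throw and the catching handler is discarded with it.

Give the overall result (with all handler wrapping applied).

Step-by-step:
emit(9) @ H3 ⇒ out+=9
emit(16) @ H3 ⇒ out+=16
H0 returns -8
H1 returns -8
H2 returns (-8, ())
H3 returns [9, 16, (-8, ())]
H4 returns [9, 16, (-8, ())]
= [9, 16, (-8, ())]

Answer: [9, 16, (-8, ())]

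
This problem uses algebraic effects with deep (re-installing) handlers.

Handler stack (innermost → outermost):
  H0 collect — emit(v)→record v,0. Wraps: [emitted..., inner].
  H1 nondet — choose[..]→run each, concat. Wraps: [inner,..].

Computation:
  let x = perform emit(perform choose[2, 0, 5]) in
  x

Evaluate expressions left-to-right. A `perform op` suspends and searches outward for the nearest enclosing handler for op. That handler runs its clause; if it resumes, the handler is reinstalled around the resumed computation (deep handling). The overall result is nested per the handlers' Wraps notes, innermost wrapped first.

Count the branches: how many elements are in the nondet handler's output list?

Step-by-step:
choose[2, 0, 5] @ H1
  branch[0] choose=2:
    emit(2) @ H0 ⇒ out+=2
    H0 returns [2, 0]
    H1 returns [[2, 0]]
  branch[1] choose=0:
    emit(0) @ H0 ⇒ out+=0
    H0 returns [0, 0]
    H1 returns [[0, 0]]
  branch[2] choose=5:
    emit(5) @ H0 ⇒ out+=5
    H0 returns [5, 0]
    H1 returns [[5, 0]]
= [[2, 0], [0, 0], [5, 0]]

Answer: 3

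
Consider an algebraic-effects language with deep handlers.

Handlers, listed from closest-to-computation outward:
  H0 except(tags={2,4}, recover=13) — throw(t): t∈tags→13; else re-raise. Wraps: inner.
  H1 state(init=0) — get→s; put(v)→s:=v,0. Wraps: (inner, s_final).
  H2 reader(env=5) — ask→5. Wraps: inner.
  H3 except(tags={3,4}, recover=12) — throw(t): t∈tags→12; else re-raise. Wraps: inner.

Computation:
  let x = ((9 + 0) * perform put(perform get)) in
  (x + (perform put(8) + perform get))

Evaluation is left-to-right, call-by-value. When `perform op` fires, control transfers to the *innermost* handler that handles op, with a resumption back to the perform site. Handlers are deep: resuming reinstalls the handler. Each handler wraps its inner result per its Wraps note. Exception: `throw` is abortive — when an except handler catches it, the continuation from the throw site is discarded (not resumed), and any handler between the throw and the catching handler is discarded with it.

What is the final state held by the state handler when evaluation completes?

Answer: 8

Working:
get @ H1 ⇒ 0
put(0) @ H1 ⇒ s:=0
put(8) @ H1 ⇒ s:=8
get @ H1 ⇒ 8
H0 returns 8
H1 returns (8, 8)
H2 returns (8, 8)
H3 returns (8, 8)
= (8, 8)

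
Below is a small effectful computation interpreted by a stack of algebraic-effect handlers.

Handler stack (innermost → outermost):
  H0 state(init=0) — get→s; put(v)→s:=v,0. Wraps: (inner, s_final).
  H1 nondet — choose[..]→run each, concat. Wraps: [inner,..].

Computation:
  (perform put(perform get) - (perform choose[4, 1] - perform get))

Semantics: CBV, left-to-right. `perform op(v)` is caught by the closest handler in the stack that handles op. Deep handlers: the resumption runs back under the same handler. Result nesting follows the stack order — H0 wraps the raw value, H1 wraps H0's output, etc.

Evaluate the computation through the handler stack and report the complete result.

Step-by-step:
get @ H0 ⇒ 0
put(0) @ H0 ⇒ s:=0
choose[4, 1] @ H1
  branch[0] choose=4:
    get @ H0 ⇒ 0
    H0 returns (-4, 0)
    H1 returns [(-4, 0)]
  branch[1] choose=1:
    get @ H0 ⇒ 0
    H0 returns (-1, 0)
    H1 returns [(-1, 0)]
= [(-4, 0), (-1, 0)]

Answer: [(-4, 0), (-1, 0)]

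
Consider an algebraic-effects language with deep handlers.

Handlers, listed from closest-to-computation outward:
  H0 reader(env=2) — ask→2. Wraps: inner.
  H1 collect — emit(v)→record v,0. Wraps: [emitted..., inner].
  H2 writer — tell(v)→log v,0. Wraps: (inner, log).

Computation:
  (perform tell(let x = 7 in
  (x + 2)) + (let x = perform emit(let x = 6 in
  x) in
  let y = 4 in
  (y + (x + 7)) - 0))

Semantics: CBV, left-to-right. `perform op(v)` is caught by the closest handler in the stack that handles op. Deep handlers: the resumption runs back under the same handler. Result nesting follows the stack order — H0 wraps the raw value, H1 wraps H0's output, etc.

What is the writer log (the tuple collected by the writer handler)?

Working:
tell(9) @ H2 ⇒ log+=9
emit(6) @ H1 ⇒ out+=6
H0 returns 11
H1 returns [6, 11]
H2 returns ([6, 11], (9))
= ([6, 11], (9))

Answer: (9)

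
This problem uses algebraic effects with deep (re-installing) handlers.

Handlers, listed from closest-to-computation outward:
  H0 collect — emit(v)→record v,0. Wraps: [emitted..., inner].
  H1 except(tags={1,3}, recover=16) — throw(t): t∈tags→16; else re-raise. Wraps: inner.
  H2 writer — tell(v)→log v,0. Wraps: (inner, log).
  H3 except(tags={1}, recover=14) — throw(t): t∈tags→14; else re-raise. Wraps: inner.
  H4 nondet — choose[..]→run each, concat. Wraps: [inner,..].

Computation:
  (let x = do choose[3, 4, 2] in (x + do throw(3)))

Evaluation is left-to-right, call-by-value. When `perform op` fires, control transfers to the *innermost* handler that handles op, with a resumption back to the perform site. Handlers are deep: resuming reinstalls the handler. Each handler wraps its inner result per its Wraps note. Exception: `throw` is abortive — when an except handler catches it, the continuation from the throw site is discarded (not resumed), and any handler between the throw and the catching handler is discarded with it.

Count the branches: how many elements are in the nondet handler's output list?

Working:
choose[3, 4, 2] @ H4
  branch[0] choose=3:
    throw(3) @ H1 caught ⇒ 16
    H2 returns (16, ())
    H3 returns (16, ())
    H4 returns [(16, ())]
  branch[1] choose=4:
    throw(3) @ H1 caught ⇒ 16
    H2 returns (16, ())
    H3 returns (16, ())
    H4 returns [(16, ())]
  branch[2] choose=2:
    throw(3) @ H1 caught ⇒ 16
    H2 returns (16, ())
    H3 returns (16, ())
    H4 returns [(16, ())]
= [(16, ()), (16, ()), (16, ())]

Answer: 3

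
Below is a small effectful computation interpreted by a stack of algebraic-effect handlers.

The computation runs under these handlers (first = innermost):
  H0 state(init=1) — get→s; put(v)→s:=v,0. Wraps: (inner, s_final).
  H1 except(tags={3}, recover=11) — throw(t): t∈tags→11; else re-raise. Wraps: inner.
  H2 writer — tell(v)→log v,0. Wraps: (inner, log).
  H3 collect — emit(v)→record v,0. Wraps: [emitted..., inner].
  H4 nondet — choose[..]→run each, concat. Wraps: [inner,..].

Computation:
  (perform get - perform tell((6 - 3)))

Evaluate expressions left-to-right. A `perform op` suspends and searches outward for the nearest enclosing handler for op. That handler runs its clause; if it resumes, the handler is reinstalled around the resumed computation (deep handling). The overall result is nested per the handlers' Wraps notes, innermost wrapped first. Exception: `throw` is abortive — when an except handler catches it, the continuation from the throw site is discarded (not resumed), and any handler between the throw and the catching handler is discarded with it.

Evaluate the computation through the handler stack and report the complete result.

Answer: [[((1, 1), (3))]]

Evaluation trace:
get @ H0 ⇒ 1
tell(3) @ H2 ⇒ log+=3
H0 returns (1, 1)
H1 returns (1, 1)
H2 returns ((1, 1), (3))
H3 returns [((1, 1), (3))]
H4 returns [[((1, 1), (3))]]
= [[((1, 1), (3))]]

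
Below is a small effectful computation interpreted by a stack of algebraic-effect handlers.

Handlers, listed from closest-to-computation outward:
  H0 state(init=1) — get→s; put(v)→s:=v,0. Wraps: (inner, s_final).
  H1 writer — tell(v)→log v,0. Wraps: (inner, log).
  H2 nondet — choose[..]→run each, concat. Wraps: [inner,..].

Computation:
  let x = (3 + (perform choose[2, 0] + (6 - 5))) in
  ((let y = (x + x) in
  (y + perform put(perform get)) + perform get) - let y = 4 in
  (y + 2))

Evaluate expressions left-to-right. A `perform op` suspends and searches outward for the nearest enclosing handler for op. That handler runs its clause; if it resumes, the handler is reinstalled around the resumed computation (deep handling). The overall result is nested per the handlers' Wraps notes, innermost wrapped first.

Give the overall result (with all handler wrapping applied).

Answer: [((7, 1), ()), ((3, 1), ())]

Evaluation trace:
choose[2, 0] @ H2
  branch[0] choose=2:
    get @ H0 ⇒ 1
    put(1) @ H0 ⇒ s:=1
    get @ H0 ⇒ 1
    H0 returns (7, 1)
    H1 returns ((7, 1), ())
    H2 returns [((7, 1), ())]
  branch[1] choose=0:
    get @ H0 ⇒ 1
    put(1) @ H0 ⇒ s:=1
    get @ H0 ⇒ 1
    H0 returns (3, 1)
    H1 returns ((3, 1), ())
    H2 returns [((3, 1), ())]
= [((7, 1), ()), ((3, 1), ())]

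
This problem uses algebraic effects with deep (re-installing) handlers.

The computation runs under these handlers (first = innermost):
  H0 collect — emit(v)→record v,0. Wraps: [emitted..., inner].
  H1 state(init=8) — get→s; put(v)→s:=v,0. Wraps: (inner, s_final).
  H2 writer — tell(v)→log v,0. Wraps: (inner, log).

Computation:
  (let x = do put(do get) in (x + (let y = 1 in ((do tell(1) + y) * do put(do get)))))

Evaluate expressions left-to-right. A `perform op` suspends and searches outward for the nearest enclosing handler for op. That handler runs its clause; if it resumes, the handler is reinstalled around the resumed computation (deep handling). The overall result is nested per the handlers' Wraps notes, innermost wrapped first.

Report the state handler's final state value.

Step-by-step:
get @ H1 ⇒ 8
put(8) @ H1 ⇒ s:=8
tell(1) @ H2 ⇒ log+=1
get @ H1 ⇒ 8
put(8) @ H1 ⇒ s:=8
H0 returns [0]
H1 returns ([0], 8)
H2 returns (([0], 8), (1))
= (([0], 8), (1))

Answer: 8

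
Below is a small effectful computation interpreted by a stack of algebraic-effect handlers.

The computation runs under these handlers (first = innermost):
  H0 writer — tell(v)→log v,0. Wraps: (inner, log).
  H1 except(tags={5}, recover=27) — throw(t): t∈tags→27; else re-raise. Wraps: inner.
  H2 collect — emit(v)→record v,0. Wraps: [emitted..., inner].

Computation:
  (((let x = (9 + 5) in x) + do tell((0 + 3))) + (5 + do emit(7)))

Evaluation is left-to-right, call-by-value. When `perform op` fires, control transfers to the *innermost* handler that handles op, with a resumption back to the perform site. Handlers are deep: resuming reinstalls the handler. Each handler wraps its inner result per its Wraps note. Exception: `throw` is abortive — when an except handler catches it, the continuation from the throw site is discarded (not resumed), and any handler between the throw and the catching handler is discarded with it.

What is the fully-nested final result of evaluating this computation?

Working:
tell(3) @ H0 ⇒ log+=3
emit(7) @ H2 ⇒ out+=7
H0 returns (19, (3))
H1 returns (19, (3))
H2 returns [7, (19, (3))]
= [7, (19, (3))]

Answer: [7, (19, (3))]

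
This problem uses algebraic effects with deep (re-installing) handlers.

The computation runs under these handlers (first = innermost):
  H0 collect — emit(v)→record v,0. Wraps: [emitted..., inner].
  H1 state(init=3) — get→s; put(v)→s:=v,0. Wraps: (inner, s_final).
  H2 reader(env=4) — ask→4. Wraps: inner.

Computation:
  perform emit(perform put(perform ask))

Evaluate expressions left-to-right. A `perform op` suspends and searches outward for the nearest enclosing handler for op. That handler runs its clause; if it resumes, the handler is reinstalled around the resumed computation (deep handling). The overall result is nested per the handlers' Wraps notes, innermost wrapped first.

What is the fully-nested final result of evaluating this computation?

Answer: ([0, 0], 4)

Step-by-step:
ask @ H2 ⇒ 4
put(4) @ H1 ⇒ s:=4
emit(0) @ H0 ⇒ out+=0
H0 returns [0, 0]
H1 returns ([0, 0], 4)
H2 returns ([0, 0], 4)
= ([0, 0], 4)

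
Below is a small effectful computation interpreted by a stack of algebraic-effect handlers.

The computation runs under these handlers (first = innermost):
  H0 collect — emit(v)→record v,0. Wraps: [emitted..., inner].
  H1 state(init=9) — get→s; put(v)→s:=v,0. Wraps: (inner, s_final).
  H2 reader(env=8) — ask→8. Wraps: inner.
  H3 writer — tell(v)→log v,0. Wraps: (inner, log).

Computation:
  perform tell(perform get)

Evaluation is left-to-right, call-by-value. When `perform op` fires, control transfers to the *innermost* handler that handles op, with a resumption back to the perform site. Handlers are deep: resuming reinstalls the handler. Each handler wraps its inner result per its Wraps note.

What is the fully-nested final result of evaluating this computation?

Answer: (([0], 9), (9))

Working:
get @ H1 ⇒ 9
tell(9) @ H3 ⇒ log+=9
H0 returns [0]
H1 returns ([0], 9)
H2 returns ([0], 9)
H3 returns (([0], 9), (9))
= (([0], 9), (9))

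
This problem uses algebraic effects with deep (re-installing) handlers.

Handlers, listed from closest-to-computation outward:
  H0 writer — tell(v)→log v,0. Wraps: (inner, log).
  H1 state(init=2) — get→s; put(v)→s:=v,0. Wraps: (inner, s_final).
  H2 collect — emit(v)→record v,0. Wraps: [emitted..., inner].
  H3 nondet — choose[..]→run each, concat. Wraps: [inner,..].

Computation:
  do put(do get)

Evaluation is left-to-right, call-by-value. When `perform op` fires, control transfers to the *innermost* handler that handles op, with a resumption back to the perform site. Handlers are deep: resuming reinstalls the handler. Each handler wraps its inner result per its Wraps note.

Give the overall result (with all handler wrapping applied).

Answer: [[((0, ()), 2)]]

Working:
get @ H1 ⇒ 2
put(2) @ H1 ⇒ s:=2
H0 returns (0, ())
H1 returns ((0, ()), 2)
H2 returns [((0, ()), 2)]
H3 returns [[((0, ()), 2)]]
= [[((0, ()), 2)]]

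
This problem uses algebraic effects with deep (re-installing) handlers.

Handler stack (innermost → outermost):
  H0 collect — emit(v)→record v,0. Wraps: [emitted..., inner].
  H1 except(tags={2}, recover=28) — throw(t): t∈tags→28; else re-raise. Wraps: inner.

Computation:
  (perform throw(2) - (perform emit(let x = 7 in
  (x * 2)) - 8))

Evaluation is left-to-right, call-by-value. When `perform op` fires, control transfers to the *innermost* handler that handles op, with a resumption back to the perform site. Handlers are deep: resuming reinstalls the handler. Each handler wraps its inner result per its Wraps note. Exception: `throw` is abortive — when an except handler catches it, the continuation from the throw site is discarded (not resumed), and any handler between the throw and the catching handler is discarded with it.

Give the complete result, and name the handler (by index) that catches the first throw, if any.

Evaluation trace:
throw(2) @ H1 caught ⇒ 28
= 28

Answer: 28 ; first throw caught by: H1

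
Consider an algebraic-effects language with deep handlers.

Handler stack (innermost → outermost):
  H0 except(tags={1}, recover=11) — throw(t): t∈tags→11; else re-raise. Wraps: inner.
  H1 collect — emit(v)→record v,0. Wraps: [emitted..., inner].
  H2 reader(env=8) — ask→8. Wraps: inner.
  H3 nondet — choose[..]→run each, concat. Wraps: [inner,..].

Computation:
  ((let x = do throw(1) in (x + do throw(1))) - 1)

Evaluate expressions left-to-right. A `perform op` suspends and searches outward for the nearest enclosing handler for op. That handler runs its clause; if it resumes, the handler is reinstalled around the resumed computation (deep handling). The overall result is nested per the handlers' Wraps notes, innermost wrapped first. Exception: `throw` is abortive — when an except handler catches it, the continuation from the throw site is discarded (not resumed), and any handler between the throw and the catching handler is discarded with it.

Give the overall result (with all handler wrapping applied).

Answer: [[11]]

Step-by-step:
throw(1) @ H0 caught ⇒ 11
H1 returns [11]
H2 returns [11]
H3 returns [[11]]
= [[11]]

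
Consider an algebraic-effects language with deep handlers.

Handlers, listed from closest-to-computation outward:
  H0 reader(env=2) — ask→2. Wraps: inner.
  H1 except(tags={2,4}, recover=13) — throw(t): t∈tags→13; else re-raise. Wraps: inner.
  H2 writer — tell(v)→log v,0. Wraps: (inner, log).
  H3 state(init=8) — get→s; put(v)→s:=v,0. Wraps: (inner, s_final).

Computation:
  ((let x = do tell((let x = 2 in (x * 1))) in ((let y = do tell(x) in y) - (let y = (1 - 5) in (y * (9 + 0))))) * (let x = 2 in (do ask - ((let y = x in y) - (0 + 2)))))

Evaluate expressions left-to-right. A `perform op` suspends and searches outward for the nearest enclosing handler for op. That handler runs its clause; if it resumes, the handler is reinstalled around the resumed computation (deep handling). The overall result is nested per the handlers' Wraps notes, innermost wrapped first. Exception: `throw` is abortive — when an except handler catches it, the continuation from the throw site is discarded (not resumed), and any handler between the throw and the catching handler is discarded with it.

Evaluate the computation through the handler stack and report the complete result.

Answer: ((72, (2, 0)), 8)

Working:
tell(2) @ H2 ⇒ log+=2
tell(0) @ H2 ⇒ log+=0
ask @ H0 ⇒ 2
H0 returns 72
H1 returns 72
H2 returns (72, (2, 0))
H3 returns ((72, (2, 0)), 8)
= ((72, (2, 0)), 8)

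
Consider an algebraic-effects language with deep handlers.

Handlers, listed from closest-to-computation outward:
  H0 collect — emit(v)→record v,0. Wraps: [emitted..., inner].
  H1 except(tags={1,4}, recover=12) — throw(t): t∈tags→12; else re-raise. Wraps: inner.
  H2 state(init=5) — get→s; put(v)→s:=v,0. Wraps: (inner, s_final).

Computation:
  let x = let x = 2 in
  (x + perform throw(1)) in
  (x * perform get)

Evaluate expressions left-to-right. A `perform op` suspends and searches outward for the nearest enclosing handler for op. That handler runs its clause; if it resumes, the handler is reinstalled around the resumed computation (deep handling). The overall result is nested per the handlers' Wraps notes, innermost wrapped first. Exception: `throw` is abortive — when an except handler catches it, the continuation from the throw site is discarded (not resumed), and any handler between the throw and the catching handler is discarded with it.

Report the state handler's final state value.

Answer: 5

Evaluation trace:
throw(1) @ H1 caught ⇒ 12
H2 returns (12, 5)
= (12, 5)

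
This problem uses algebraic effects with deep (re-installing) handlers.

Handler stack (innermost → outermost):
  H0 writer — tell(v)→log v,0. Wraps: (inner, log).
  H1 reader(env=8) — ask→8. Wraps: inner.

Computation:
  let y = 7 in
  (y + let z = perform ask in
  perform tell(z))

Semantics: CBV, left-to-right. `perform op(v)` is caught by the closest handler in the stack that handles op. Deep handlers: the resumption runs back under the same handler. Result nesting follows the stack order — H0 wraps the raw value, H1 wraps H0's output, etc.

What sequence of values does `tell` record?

Step-by-step:
ask @ H1 ⇒ 8
tell(8) @ H0 ⇒ log+=8
H0 returns (7, (8))
H1 returns (7, (8))
= (7, (8))

Answer: (8)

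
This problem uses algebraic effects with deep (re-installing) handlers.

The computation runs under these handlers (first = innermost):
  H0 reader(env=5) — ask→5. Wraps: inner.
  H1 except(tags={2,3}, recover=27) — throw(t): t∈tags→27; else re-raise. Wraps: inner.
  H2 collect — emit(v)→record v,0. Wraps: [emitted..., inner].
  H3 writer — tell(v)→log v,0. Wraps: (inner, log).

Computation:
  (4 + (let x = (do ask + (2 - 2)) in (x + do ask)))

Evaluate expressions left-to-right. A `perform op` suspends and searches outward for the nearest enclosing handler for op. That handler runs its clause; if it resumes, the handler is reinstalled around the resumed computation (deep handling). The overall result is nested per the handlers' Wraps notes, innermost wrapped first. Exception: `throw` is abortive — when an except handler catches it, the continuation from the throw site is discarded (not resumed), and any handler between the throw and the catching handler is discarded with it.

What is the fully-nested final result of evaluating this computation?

Working:
ask @ H0 ⇒ 5
ask @ H0 ⇒ 5
H0 returns 14
H1 returns 14
H2 returns [14]
H3 returns ([14], ())
= ([14], ())

Answer: ([14], ())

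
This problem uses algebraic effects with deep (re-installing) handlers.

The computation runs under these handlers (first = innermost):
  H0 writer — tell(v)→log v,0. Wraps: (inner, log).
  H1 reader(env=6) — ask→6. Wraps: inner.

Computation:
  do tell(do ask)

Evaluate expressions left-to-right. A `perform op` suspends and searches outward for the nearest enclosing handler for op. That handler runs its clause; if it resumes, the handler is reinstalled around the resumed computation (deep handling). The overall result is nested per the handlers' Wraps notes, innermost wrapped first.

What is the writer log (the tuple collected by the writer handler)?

Answer: (6)

Evaluation trace:
ask @ H1 ⇒ 6
tell(6) @ H0 ⇒ log+=6
H0 returns (0, (6))
H1 returns (0, (6))
= (0, (6))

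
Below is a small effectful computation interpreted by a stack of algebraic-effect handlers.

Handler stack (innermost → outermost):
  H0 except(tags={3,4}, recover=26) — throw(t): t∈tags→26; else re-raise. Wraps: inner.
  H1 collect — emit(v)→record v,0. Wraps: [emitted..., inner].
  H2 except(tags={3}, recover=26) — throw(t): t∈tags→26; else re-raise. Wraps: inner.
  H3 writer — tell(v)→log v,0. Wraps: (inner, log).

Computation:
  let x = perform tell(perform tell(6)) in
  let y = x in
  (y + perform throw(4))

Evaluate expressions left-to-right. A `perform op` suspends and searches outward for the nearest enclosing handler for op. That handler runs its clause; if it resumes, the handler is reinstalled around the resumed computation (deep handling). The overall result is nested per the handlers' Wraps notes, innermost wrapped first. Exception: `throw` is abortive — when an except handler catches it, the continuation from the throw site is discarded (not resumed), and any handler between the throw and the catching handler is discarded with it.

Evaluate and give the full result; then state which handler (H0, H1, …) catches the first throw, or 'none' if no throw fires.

Answer: ([26], (6, 0)) ; first throw caught by: H0

Evaluation trace:
tell(6) @ H3 ⇒ log+=6
tell(0) @ H3 ⇒ log+=0
throw(4) @ H0 caught ⇒ 26
H1 returns [26]
H2 returns [26]
H3 returns ([26], (6, 0))
= ([26], (6, 0))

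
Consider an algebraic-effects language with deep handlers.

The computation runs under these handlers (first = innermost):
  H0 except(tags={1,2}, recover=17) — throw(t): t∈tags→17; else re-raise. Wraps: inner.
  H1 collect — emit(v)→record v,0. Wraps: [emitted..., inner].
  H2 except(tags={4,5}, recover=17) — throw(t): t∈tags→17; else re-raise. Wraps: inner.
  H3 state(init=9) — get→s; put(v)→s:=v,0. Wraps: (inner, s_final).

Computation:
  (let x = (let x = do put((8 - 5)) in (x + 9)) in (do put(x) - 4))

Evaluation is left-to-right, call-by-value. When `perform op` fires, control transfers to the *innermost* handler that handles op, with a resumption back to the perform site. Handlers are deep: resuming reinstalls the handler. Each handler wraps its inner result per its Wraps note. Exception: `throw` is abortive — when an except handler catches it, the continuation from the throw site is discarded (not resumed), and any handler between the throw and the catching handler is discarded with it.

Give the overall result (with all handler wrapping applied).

Working:
put(3) @ H3 ⇒ s:=3
put(9) @ H3 ⇒ s:=9
H0 returns -4
H1 returns [-4]
H2 returns [-4]
H3 returns ([-4], 9)
= ([-4], 9)

Answer: ([-4], 9)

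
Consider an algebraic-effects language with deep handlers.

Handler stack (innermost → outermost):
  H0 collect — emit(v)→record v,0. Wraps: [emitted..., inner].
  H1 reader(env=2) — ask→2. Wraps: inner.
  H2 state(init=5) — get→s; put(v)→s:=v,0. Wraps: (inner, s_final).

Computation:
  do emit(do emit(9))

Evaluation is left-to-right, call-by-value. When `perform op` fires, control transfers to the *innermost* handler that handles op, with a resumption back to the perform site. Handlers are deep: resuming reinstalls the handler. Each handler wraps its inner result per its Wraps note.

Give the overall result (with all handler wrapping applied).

Evaluation trace:
emit(9) @ H0 ⇒ out+=9
emit(0) @ H0 ⇒ out+=0
H0 returns [9, 0, 0]
H1 returns [9, 0, 0]
H2 returns ([9, 0, 0], 5)
= ([9, 0, 0], 5)

Answer: ([9, 0, 0], 5)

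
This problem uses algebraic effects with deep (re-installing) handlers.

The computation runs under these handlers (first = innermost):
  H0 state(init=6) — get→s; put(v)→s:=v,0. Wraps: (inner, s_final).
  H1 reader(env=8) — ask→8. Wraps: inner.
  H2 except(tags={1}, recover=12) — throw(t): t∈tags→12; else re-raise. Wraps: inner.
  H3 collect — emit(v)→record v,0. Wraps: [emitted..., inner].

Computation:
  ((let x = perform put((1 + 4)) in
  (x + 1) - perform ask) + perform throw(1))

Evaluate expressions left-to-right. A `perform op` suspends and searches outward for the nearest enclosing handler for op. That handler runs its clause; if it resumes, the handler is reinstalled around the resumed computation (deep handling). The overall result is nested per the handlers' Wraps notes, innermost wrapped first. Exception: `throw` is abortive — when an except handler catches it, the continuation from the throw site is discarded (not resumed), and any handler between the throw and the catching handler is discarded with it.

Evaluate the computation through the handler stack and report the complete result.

Answer: [12]

Step-by-step:
put(5) @ H0 ⇒ s:=5
ask @ H1 ⇒ 8
throw(1) @ H2 caught ⇒ 12
H3 returns [12]
= [12]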